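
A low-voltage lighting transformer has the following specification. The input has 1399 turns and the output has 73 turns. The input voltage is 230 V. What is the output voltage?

V_out/V_in = N_out/N_in, so V_out = 230 × 73/1399 = 12.0 V.

V_out ≈ 12.0 V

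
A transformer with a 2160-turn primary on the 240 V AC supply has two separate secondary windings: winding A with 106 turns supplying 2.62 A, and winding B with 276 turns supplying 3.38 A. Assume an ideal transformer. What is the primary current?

I_p ≈ 0.560 A

V_A = 240 × 106/2160 = 11.778 V; V_B = 240 × 276/2160 = 30.667 V.
P_out = V_A I_A + V_B I_B = 11.778×2.62 + 30.667×3.38 = 30.858 + 103.65 = 134.51 W.
Ideal ⇒ P_in = P_out, so I_p = P_out/V_p = 134.51/240 = 0.560 A.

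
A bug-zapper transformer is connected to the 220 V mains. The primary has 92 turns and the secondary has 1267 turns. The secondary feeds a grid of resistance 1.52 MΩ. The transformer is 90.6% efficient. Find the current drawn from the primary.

I_p ≈ 0.0303 A

V_s = 220 × 1267/92 = 3029.8 V.
I_s = V_s/R = 3029.8/(1.52×10^6) = 0.0019933 A.
P_out = V_s I_s = 3029.8 × 0.0019933 = 6.0392 W.
P_in = P_out/η = 6.0392/0.906 = 6.6658 W.
I_p = P_in/V_p = 6.6658/220 = 0.0303 A.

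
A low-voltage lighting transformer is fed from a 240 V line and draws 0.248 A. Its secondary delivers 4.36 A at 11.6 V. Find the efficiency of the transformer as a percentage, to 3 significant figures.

η ≈ 85.0%

P_in = 240 × 0.248 = 59.5200 W.
P_out = 11.6 × 4.36 = 50.5760 W.
η = P_out/P_in = 50.5760/59.5200 = 0.850.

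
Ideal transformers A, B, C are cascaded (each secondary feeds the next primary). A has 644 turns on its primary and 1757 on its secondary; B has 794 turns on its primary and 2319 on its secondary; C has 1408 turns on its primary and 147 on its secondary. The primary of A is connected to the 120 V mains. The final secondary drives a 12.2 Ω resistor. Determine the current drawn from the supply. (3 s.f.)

I_supply ≈ 6.81 A

Secondary of A: V = 120.00 × 1757/644 = 327.39 V.
Secondary of B: V = 327.39 × 2319/794 = 956.20 V.
Secondary of C: V = 956.20 × 147/1408 = 99.830 V.
I_load = 99.830/12.2 = 8.1828 A, so P_out = 99.830 × 8.1828 = 816.89 W.
All ideal ⇒ P_in = P_out, so I_supply = 816.89/120 = 6.81 A.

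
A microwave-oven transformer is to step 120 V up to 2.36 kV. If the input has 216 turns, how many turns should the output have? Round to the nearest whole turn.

N_out/N_in = V_out/V_in, so N_out = 216 × 2360/120 = 4248.0 ≈ 4248 turns.

N_out = 4248 turns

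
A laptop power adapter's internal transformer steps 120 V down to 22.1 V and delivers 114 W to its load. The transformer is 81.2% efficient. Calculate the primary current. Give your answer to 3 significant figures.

I_p ≈ 1.17 A

P_in = P_out/η = 114/0.812 = 140.39 W.
I_p = P_in/V_p = 140.39/120 = 1.17 A.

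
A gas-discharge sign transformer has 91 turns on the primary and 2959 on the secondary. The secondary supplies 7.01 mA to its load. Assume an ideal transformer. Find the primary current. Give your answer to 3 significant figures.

I_p ≈ 0.228 A

For an ideal transformer I_p/I_s = N_s/N_p, so I_p = 0.00701 × 2959/91 = 0.228 A.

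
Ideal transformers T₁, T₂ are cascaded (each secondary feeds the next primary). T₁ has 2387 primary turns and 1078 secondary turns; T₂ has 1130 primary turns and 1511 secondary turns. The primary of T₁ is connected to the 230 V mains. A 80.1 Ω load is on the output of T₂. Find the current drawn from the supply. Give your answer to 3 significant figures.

Secondary of T₁: V = 230.00 × 1078/2387 = 103.87 V.
Secondary of T₂: V = 103.87 × 1511/1130 = 138.89 V.
I_load = 138.89/80.1 = 1.7340 A, so P_out = 138.89 × 1.7340 = 240.84 W.
All ideal ⇒ P_in = P_out, so I_supply = 240.84/230 = 1.05 A.

I_supply ≈ 1.05 A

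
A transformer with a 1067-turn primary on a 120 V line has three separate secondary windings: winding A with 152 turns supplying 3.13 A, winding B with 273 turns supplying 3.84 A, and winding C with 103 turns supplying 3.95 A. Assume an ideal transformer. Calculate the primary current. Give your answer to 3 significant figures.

I_p ≈ 1.81 A

V_A = 120 × 152/1067 = 17.095 V; V_B = 120 × 273/1067 = 30.703 V; V_C = 120 × 103/1067 = 11.584 V.
P_out = V_A I_A + V_B I_B + V_C I_C = 17.095×3.13 + 30.703×3.84 + 11.584×3.95 = 53.506 + 117.90 + 45.756 = 217.16 W.
Ideal ⇒ P_in = P_out, so I_p = P_out/V_p = 217.16/120 = 1.81 A.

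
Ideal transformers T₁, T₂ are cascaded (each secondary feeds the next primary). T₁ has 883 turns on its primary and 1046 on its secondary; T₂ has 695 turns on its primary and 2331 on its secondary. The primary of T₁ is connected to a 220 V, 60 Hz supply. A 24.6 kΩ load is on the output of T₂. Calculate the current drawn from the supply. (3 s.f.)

Secondary of T₁: V = 220.00 × 1046/883 = 260.61 V.
Secondary of T₂: V = 260.61 × 2331/695 = 874.08 V.
I_load = 874.08/24600 = 0.035532 A, so P_out = 874.08 × 0.035532 = 31.058 W.
All ideal ⇒ P_in = P_out, so I_supply = 31.058/220 = 0.141 A.

I_supply ≈ 0.141 A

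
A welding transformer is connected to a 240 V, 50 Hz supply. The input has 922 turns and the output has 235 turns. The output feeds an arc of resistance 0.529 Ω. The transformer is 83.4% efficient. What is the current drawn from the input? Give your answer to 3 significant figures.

V_out = 240 × 235/922 = 61.171 V.
I_out = V_out/R = 61.171/0.529 = 115.64 A.
P_out = V_out I_out = 61.171 × 115.64 = 7073.6 W.
P_in = P_out/η = 7073.6/0.834 = 8481.5 W.
I_in = P_in/V_in = 8481.5/240 = 35.3 A.

I_in ≈ 35.3 A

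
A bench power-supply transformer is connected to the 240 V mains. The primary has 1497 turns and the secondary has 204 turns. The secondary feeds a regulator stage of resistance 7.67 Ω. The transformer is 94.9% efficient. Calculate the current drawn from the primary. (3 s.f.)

I_p ≈ 0.612 A

V_s = 240 × 204/1497 = 32.705 V.
I_s = V_s/R = 32.705/7.67 = 4.2641 A.
P_out = V_s I_s = 32.705 × 4.2641 = 139.46 W.
P_in = P_out/η = 139.46/0.949 = 146.95 W.
I_p = P_in/V_p = 146.95/240 = 0.612 A.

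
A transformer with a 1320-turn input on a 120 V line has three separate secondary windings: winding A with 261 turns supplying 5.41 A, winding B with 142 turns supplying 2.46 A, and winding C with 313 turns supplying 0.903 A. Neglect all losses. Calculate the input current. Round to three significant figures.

V_A = 120 × 261/1320 = 23.727 V; V_B = 120 × 142/1320 = 12.909 V; V_C = 120 × 313/1320 = 28.455 V.
P_out = V_A I_A + V_B I_B + V_C I_C = 23.727×5.41 + 12.909×2.46 + 28.455×0.903 = 128.36 + 31.756 + 25.694 = 185.82 W.
Ideal ⇒ P_in = P_out, so I_in = P_out/V_in = 185.82/120 = 1.55 A.

I_in ≈ 1.55 A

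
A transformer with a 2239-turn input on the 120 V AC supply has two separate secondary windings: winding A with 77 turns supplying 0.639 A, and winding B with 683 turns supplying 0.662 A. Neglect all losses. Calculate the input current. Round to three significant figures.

V_A = 120 × 77/2239 = 4.1268 V; V_B = 120 × 683/2239 = 36.606 V.
P_out = V_A I_A + V_B I_B = 4.1268×0.639 + 36.606×0.662 = 2.6371 + 24.233 = 26.870 W.
Ideal ⇒ P_in = P_out, so I_in = P_out/V_in = 26.870/120 = 0.224 A.

I_in ≈ 0.224 A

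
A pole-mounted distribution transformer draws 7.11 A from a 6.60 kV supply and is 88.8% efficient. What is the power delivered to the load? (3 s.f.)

P_in = V_p I_p = 6600 × 7.11 = 46926 W.
P_out = η P_in = 0.888 × 46926 = 41700 W.

P_out ≈ 41700 W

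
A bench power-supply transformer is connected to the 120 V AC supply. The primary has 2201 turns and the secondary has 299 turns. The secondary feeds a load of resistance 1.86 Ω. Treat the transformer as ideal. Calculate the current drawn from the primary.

I_p ≈ 1.19 A

V_s = V_p × N_s/N_p = 120 × 299/2201 = 16.302 V.
I_s = V_s/R = 16.302/1.86 = 8.7643 A.
For an ideal transformer I_p N_p = I_s N_s, so I_p = 8.7643 × 299/2201 = 1.19 A.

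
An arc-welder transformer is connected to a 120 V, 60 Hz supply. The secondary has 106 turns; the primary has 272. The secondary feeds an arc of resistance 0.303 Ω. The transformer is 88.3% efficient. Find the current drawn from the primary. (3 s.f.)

V_s = 120 × 106/272 = 46.765 V.
I_s = V_s/R = 46.765/0.303 = 154.34 A.
P_out = V_s I_s = 46.765 × 154.34 = 7217.6 W.
P_in = P_out/η = 7217.6/0.883 = 8174.0 W.
I_p = P_in/V_p = 8174.0/120 = 68.1 A.

I_p ≈ 68.1 A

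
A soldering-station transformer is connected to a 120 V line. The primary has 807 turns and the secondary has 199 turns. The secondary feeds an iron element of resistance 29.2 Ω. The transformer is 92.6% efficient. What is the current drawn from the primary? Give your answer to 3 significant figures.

I_p ≈ 0.270 A

V_s = 120 × 199/807 = 29.591 V.
I_s = V_s/R = 29.591/29.2 = 1.0134 A.
P_out = V_s I_s = 29.591 × 1.0134 = 29.987 W.
P_in = P_out/η = 29.987/0.926 = 32.384 W.
I_p = P_in/V_p = 32.384/120 = 0.270 A.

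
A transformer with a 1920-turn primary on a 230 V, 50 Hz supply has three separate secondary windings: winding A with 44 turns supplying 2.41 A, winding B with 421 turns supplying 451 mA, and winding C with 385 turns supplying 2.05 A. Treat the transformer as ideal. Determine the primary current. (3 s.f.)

I_p ≈ 0.565 A

V_A = 230 × 44/1920 = 5.2708 V; V_B = 230 × 421/1920 = 50.432 V; V_C = 230 × 385/1920 = 46.120 V.
P_out = V_A I_A + V_B I_B + V_C I_C = 5.2708×2.41 + 50.432×0.451 + 46.120×2.05 = 12.703 + 22.745 + 94.546 = 129.99 W.
Ideal ⇒ P_in = P_out, so I_p = P_out/V_p = 129.99/230 = 0.565 A.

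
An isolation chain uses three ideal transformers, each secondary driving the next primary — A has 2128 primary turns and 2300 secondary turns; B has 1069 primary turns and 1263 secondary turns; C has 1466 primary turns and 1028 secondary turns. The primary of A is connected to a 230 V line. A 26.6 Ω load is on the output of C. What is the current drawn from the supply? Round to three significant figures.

Secondary of A: V = 230.00 × 2300/2128 = 248.59 V.
Secondary of B: V = 248.59 × 1263/1069 = 293.70 V.
Secondary of C: V = 293.70 × 1028/1466 = 205.95 V.
I_load = 205.95/26.6 = 7.7426 A, so P_out = 205.95 × 7.7426 = 1594.6 W.
All ideal ⇒ P_in = P_out, so I_supply = 1594.6/230 = 6.93 A.

I_supply ≈ 6.93 A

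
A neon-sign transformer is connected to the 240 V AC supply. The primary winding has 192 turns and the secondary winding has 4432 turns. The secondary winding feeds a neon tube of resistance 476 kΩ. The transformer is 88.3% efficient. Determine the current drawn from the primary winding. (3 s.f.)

V_s = 240 × 4432/192 = 5540.0 V.
I_s = V_s/R = 5540.0/476000 = 0.011639 A.
P_out = V_s I_s = 5540.0 × 0.011639 = 64.478 W.
P_in = P_out/η = 64.478/0.883 = 73.022 W.
I_p = P_in/V_p = 73.022/240 = 0.304 A.

I_p ≈ 0.304 A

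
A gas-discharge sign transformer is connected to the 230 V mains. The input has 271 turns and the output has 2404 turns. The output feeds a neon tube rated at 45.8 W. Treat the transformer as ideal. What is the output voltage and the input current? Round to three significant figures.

V_out = V_in × N_out/N_in = 230 × 2404/271 = 2040.3 V.
I_out = P/V_out = 45.8/2040.3 = 0.022448 A.
I_in = I_out × N_out/N_in = 0.022448 × 2404/271 = 0.199 A.

V_out ≈ 2040 V, I_in ≈ 0.199 A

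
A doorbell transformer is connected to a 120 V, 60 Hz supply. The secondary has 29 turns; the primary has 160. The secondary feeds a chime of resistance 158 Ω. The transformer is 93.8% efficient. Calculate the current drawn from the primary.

V_s = 120 × 29/160 = 21.750 V.
I_s = V_s/R = 21.750/158 = 0.13766 A.
P_out = V_s I_s = 21.750 × 0.13766 = 2.9941 W.
P_in = P_out/η = 2.9941/0.938 = 3.1920 W.
I_p = P_in/V_p = 3.1920/120 = 0.0266 A.

I_p ≈ 0.0266 A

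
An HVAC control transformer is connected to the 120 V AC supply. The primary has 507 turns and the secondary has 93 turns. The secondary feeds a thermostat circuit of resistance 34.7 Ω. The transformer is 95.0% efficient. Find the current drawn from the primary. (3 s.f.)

V_s = 120 × 93/507 = 22.012 V.
I_s = V_s/R = 22.012/34.7 = 0.63435 A.
P_out = V_s I_s = 22.012 × 0.63435 = 13.963 W.
P_in = P_out/η = 13.963/0.950 = 14.698 W.
I_p = P_in/V_p = 14.698/120 = 0.122 A.

I_p ≈ 0.122 A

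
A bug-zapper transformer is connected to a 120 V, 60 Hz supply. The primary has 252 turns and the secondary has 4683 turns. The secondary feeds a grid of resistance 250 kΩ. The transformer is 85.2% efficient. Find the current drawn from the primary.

I_p ≈ 0.195 A

V_s = 120 × 4683/252 = 2230.0 V.
I_s = V_s/R = 2230.0/250000 = 0.0089200 A.
P_out = V_s I_s = 2230.0 × 0.0089200 = 19.892 W.
P_in = P_out/η = 19.892/0.852 = 23.347 W.
I_p = P_in/V_p = 23.347/120 = 0.195 A.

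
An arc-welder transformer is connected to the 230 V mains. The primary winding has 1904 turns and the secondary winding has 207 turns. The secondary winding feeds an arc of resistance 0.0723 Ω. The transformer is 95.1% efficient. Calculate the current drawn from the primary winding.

I_p ≈ 39.5 A

V_s = 230 × 207/1904 = 25.005 V.
I_s = V_s/R = 25.005/0.0723 = 345.85 A.
P_out = V_s I_s = 25.005 × 345.85 = 8648.2 W.
P_in = P_out/η = 8648.2/0.951 = 9093.8 W.
I_p = P_in/V_p = 9093.8/230 = 39.5 A.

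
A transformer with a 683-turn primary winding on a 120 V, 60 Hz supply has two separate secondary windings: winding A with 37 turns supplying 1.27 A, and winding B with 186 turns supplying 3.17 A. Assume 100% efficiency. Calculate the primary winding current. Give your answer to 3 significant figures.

I_p ≈ 0.932 A

V_A = 120 × 37/683 = 6.5007 V; V_B = 120 × 186/683 = 32.679 V.
P_out = V_A I_A + V_B I_B = 6.5007×1.27 + 32.679×3.17 = 8.2559 + 103.59 = 111.85 W.
Ideal ⇒ P_in = P_out, so I_p = P_out/V_p = 111.85/120 = 0.932 A.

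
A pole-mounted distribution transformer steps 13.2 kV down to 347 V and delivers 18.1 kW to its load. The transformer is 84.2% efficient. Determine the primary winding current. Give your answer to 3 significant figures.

I_p ≈ 1.63 A

P_in = P_out/η = 18100/0.842 = 21496 W.
I_p = P_in/V_p = 21496/13200 = 1.63 A.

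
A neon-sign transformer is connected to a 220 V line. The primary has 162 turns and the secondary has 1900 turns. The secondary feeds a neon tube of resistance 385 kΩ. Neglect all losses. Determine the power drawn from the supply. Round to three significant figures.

V_s = V_p × N_s/N_p = 220 × 1900/162 = 2580.2 V.
I_s = V_s/R = 2580.2/385000 = 0.0067019 A.
I_p = I_s × N_s/N_p = 0.0067019 × 1900/162 = 0.078603 A.
P = V_p I_p = 220 × 0.078603 = 17.3 W.

P ≈ 17.3 W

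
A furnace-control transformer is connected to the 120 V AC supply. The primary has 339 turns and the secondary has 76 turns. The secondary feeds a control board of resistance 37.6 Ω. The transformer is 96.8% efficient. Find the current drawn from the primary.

I_p ≈ 0.166 A

V_s = 120 × 76/339 = 26.903 V.
I_s = V_s/R = 26.903/37.6 = 0.71550 A.
P_out = V_s I_s = 26.903 × 0.71550 = 19.249 W.
P_in = P_out/η = 19.249/0.968 = 19.885 W.
I_p = P_in/V_p = 19.885/120 = 0.166 A.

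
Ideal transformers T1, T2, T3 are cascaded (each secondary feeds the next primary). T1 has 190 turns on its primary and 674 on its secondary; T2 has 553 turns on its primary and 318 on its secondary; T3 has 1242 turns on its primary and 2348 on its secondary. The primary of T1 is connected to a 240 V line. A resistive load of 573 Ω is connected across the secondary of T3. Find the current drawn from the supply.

I_supply ≈ 6.23 A

After T1: V = 240.00 × 674/190 = 851.37 V.
After T2: V = 851.37 × 318/553 = 489.58 V.
After T3: V = 489.58 × 2348/1242 = 925.54 V.
I_load = 925.54/573 = 1.6153 A, so P_out = 925.54 × 1.6153 = 1495.0 W.
All ideal ⇒ P_in = P_out, so I_supply = 1495.0/240 = 6.23 A.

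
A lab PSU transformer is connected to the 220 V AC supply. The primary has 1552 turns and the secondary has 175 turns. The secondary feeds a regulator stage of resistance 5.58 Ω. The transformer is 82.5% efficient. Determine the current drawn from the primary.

I_p ≈ 0.608 A

V_s = 220 × 175/1552 = 24.807 V.
I_s = V_s/R = 24.807/5.58 = 4.4456 A.
P_out = V_s I_s = 24.807 × 4.4456 = 110.28 W.
P_in = P_out/η = 110.28/0.825 = 133.67 W.
I_p = P_in/V_p = 133.67/220 = 0.608 A.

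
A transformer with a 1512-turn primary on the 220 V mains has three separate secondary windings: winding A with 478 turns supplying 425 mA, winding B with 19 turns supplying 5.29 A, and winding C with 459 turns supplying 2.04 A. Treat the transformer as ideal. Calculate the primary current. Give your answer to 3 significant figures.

I_p ≈ 0.820 A

V_A = 220 × 478/1512 = 69.550 V; V_B = 220 × 19/1512 = 2.7646 V; V_C = 220 × 459/1512 = 66.786 V.
P_out = V_A I_A + V_B I_B + V_C I_C = 69.550×0.425 + 2.7646×5.29 + 66.786×2.04 = 29.559 + 14.624 + 136.24 = 180.43 W.
Ideal ⇒ P_in = P_out, so I_p = P_out/V_p = 180.43/220 = 0.820 A.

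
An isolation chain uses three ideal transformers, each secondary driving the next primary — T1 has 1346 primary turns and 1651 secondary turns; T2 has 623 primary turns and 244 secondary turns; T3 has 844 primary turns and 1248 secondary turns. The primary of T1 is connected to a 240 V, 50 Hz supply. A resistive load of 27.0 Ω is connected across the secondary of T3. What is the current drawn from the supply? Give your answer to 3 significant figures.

Secondary of T1: V = 240.00 × 1651/1346 = 294.38 V.
Secondary of T2: V = 294.38 × 244/623 = 115.30 V.
Secondary of T3: V = 115.30 × 1248/844 = 170.49 V.
I_load = 170.49/27.0 = 6.3143 A, so P_out = 170.49 × 6.3143 = 1076.5 W.
All ideal ⇒ P_in = P_out, so I_supply = 1076.5/240 = 4.49 A.

I_supply ≈ 4.49 A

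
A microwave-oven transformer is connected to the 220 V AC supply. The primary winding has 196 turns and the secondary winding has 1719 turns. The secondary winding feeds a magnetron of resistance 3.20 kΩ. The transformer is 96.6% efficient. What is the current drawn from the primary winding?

V_s = 220 × 1719/196 = 1929.5 V.
I_s = V_s/R = 1929.5/3200 = 0.60297 A.
P_out = V_s I_s = 1929.5 × 0.60297 = 1163.4 W.
P_in = P_out/η = 1163.4/0.966 = 1204.4 W.
I_p = P_in/V_p = 1204.4/220 = 5.47 A.

I_p ≈ 5.47 A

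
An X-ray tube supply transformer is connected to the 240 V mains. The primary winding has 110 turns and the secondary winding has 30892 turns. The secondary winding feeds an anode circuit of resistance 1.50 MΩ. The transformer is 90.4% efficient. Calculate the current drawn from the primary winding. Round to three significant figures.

I_p ≈ 14.0 A

V_s = 240 × 30892/110 = 67401 V.
I_s = V_s/R = 67401/(1.50×10^6) = 0.044934 A.
P_out = V_s I_s = 67401 × 0.044934 = 3028.6 W.
P_in = P_out/η = 3028.6/0.904 = 3350.2 W.
I_p = P_in/V_p = 3350.2/240 = 14.0 A.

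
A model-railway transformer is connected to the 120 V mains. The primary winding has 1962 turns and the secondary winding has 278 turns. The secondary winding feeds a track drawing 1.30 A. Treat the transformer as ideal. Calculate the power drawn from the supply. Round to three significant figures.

P ≈ 22.1 W

I_p = I_s × N_s/N_p = 1.30 × 278/1962 = 0.18420 A.
P = V_p I_p = 120 × 0.18420 = 22.1 W.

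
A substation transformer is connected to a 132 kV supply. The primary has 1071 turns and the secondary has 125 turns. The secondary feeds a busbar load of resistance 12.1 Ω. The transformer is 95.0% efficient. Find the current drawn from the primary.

I_p ≈ 156 A

V_s = 132000 × 125/1071 = 15406 V.
I_s = V_s/R = 15406/12.1 = 1273.2 A.
P_out = V_s I_s = 15406 × 1273.2 = 1.9616×10^7 W.
P_in = P_out/η = 1.9616×10^7/0.950 = 2.0648×10^7 W.
I_p = P_in/V_p = 2.0648×10^7/132000 = 156 A.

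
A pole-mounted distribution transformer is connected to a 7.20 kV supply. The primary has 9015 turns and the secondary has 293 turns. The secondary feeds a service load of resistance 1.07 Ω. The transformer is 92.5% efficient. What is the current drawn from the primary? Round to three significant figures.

V_s = 7200 × 293/9015 = 234.01 V.
I_s = V_s/R = 234.01/1.07 = 218.70 A.
P_out = V_s I_s = 234.01 × 218.70 = 51178 W.
P_in = P_out/η = 51178/0.925 = 55328 W.
I_p = P_in/V_p = 55328/7200 = 7.68 A.

I_p ≈ 7.68 A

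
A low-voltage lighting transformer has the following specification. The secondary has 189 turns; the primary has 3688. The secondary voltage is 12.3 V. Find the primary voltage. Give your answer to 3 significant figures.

V_p ≈ 240 V

V_p/V_s = N_p/N_s, so V_p = 12.3 × 3688/189 = 240 V.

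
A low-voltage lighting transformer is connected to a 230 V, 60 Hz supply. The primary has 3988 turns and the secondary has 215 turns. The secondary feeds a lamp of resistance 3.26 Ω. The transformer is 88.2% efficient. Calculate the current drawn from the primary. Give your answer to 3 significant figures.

I_p ≈ 0.232 A

V_s = 230 × 215/3988 = 12.400 V.
I_s = V_s/R = 12.400/3.26 = 3.8036 A.
P_out = V_s I_s = 12.400 × 3.8036 = 47.163 W.
P_in = P_out/η = 47.163/0.882 = 53.473 W.
I_p = P_in/V_p = 53.473/230 = 0.232 A.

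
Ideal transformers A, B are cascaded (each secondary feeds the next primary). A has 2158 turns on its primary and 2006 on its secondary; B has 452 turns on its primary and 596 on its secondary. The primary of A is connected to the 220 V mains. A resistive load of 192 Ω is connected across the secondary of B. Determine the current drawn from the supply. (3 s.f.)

Secondary of A: V = 220.00 × 2006/2158 = 204.50 V.
Secondary of B: V = 204.50 × 596/452 = 269.66 V.
I_load = 269.66/192 = 1.4045 A, so P_out = 269.66 × 1.4045 = 378.72 W.
All ideal ⇒ P_in = P_out, so I_supply = 378.72/220 = 1.72 A.

I_supply ≈ 1.72 A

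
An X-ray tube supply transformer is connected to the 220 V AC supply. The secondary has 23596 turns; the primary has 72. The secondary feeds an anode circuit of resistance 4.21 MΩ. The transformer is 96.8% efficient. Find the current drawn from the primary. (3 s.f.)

V_s = 220 × 23596/72 = 72099 V.
I_s = V_s/R = 72099/(4.21×10^6) = 0.017126 A.
P_out = V_s I_s = 72099 × 0.017126 = 1234.7 W.
P_in = P_out/η = 1234.7/0.968 = 1275.6 W.
I_p = P_in/V_p = 1275.6/220 = 5.80 A.

I_p ≈ 5.80 A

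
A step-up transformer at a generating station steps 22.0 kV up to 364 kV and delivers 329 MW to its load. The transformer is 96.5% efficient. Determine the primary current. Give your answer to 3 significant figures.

P_in = P_out/η = 3.29×10^8/0.965 = 3.4093×10^8 W.
I_p = P_in/V_p = 3.4093×10^8/22000 = 15500 A.

I_p ≈ 15500 A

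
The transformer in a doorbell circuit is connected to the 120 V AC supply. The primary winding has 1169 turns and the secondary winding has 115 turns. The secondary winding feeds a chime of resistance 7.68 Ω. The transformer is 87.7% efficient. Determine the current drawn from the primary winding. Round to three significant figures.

V_s = 120 × 115/1169 = 11.805 V.
I_s = V_s/R = 11.805/7.68 = 1.5371 A.
P_out = V_s I_s = 11.805 × 1.5371 = 18.145 W.
P_in = P_out/η = 18.145/0.877 = 20.690 W.
I_p = P_in/V_p = 20.690/120 = 0.172 A.

I_p ≈ 0.172 A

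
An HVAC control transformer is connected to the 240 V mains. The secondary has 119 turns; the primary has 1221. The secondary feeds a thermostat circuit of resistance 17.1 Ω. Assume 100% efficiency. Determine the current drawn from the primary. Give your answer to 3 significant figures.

V_s = V_p × N_s/N_p = 240 × 119/1221 = 23.391 V.
I_s = V_s/R = 23.391/17.1 = 1.3679 A.
For an ideal transformer I_p N_p = I_s N_s, so I_p = 1.3679 × 119/1221 = 0.133 A.

I_p ≈ 0.133 A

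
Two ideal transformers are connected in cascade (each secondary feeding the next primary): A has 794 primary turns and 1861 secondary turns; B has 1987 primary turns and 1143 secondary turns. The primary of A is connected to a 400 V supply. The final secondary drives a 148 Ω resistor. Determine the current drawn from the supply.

After A: V = 400.00 × 1861/794 = 937.53 V.
After B: V = 937.53 × 1143/1987 = 539.30 V.
I_load = 539.30/148 = 3.6440 A, so P_out = 539.30 × 3.6440 = 1965.2 W.
All ideal ⇒ P_in = P_out, so I_supply = 1965.2/400 = 4.91 A.

I_supply ≈ 4.91 A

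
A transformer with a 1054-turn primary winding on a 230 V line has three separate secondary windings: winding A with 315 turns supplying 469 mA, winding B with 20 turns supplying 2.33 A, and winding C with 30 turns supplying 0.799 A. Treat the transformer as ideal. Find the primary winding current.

V_A = 230 × 315/1054 = 68.738 V; V_B = 230 × 20/1054 = 4.3643 V; V_C = 230 × 30/1054 = 6.5465 V.
P_out = V_A I_A + V_B I_B + V_C I_C = 68.738×0.469 + 4.3643×2.33 + 6.5465×0.799 = 32.238 + 10.169 + 5.2306 = 47.638 W.
Ideal ⇒ P_in = P_out, so I_p = P_out/V_p = 47.638/230 = 0.207 A.

I_p ≈ 0.207 A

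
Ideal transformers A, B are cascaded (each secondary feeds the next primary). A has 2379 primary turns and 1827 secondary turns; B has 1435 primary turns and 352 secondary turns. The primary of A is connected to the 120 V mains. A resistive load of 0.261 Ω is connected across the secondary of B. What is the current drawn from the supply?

After A: V = 120.00 × 1827/2379 = 92.156 V.
After B: V = 92.156 × 352/1435 = 22.606 V.
I_load = 22.606/0.261 = 86.612 A, so P_out = 22.606 × 86.612 = 1957.9 W.
All ideal ⇒ P_in = P_out, so I_supply = 1957.9/120 = 16.3 A.

I_supply ≈ 16.3 A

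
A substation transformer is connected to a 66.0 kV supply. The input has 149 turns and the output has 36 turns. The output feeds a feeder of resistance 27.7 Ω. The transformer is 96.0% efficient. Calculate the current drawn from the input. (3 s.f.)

I_in ≈ 145 A

V_out = 66000 × 36/149 = 15946 V.
I_out = V_out/R = 15946/27.7 = 575.68 A.
P_out = V_out I_out = 15946 × 575.68 = 9.1800×10^6 W.
P_in = P_out/η = 9.1800×10^6/0.960 = 9.5625×10^6 W.
I_in = P_in/V_in = 9.5625×10^6/66000 = 145 A.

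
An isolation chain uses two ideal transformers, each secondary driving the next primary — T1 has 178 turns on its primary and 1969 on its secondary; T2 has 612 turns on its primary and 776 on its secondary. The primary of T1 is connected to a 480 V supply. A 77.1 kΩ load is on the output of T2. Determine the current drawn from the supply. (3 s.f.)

I_supply ≈ 1.22 A

Secondary of T1: V = 480.00 × 1969/178 = 5309.7 V.
Secondary of T2: V = 5309.7 × 776/612 = 6732.5 V.
I_load = 6732.5/77100 = 0.087322 A, so P_out = 6732.5 × 0.087322 = 587.90 W.
All ideal ⇒ P_in = P_out, so I_supply = 587.90/480 = 1.22 A.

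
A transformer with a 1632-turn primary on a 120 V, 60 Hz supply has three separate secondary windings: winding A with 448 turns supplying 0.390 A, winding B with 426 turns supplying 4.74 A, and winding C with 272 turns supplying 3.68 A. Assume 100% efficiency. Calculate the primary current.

V_A = 120 × 448/1632 = 32.941 V; V_B = 120 × 426/1632 = 31.324 V; V_C = 120 × 272/1632 = 20.000 V.
P_out = V_A I_A + V_B I_B + V_C I_C = 32.941×0.390 + 31.324×4.74 + 20.000×3.68 = 12.847 + 148.47 + 73.600 = 234.92 W.
Ideal ⇒ P_in = P_out, so I_p = P_out/V_p = 234.92/120 = 1.96 A.

I_p ≈ 1.96 A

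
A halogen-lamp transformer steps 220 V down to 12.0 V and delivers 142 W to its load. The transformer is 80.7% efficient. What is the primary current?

P_in = P_out/η = 142/0.807 = 175.96 W.
I_p = P_in/V_p = 175.96/220 = 0.800 A.

I_p ≈ 0.800 A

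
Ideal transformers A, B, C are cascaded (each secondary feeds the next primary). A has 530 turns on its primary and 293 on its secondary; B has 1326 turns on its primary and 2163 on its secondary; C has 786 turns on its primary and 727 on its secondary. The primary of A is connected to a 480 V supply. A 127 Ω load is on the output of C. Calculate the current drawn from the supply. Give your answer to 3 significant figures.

I_supply ≈ 2.63 A

Secondary of A: V = 480.00 × 293/530 = 265.36 V.
Secondary of B: V = 265.36 × 2163/1326 = 432.86 V.
Secondary of C: V = 432.86 × 727/786 = 400.37 V.
I_load = 400.37/127 = 3.1525 A, so P_out = 400.37 × 3.1525 = 1262.2 W.
All ideal ⇒ P_in = P_out, so I_supply = 1262.2/480 = 2.63 A.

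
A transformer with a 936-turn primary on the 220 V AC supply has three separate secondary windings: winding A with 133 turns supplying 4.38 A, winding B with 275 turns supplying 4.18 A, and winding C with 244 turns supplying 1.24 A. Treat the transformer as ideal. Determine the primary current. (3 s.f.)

I_p ≈ 2.17 A

V_A = 220 × 133/936 = 31.261 V; V_B = 220 × 275/936 = 64.637 V; V_C = 220 × 244/936 = 57.350 V.
P_out = V_A I_A + V_B I_B + V_C I_C = 31.261×4.38 + 64.637×4.18 + 57.350×1.24 = 136.92 + 270.18 + 71.115 = 478.22 W.
Ideal ⇒ P_in = P_out, so I_p = P_out/V_p = 478.22/220 = 2.17 A.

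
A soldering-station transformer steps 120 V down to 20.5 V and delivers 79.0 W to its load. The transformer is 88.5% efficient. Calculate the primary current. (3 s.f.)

I_p ≈ 0.744 A

P_in = P_out/η = 79.0/0.885 = 89.266 W.
I_p = P_in/V_p = 89.266/120 = 0.744 A.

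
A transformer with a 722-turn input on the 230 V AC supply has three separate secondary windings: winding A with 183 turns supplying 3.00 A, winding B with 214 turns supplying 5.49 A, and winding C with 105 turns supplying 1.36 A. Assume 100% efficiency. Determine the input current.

V_A = 230 × 183/722 = 58.296 V; V_B = 230 × 214/722 = 68.172 V; V_C = 230 × 105/722 = 33.449 V.
P_out = V_A I_A + V_B I_B + V_C I_C = 58.296×3.00 + 68.172×5.49 + 33.449×1.36 = 174.89 + 374.26 + 45.490 = 594.64 W.
Ideal ⇒ P_in = P_out, so I_in = P_out/V_in = 594.64/230 = 2.59 A.

I_in ≈ 2.59 A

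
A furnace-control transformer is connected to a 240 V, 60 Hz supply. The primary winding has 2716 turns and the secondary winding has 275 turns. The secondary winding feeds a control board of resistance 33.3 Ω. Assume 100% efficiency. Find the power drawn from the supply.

V_s = V_p × N_s/N_p = 240 × 275/2716 = 24.300 V.
I_s = V_s/R = 24.300/33.3 = 0.72974 A.
I_p = I_s × N_s/N_p = 0.72974 × 275/2716 = 0.073888 A.
P = V_p I_p = 240 × 0.073888 = 17.7 W.

P ≈ 17.7 W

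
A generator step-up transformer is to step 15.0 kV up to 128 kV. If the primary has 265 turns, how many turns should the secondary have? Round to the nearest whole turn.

N_s = 2261 turns

N_s/N_p = V_s/V_p, so N_s = 265 × 128000/15000 = 2261.3 ≈ 2261 turns.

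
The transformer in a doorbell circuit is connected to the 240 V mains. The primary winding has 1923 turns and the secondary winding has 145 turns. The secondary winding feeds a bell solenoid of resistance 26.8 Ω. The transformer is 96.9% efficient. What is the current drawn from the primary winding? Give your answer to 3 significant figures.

I_p ≈ 0.0525 A

V_s = 240 × 145/1923 = 18.097 V.
I_s = V_s/R = 18.097/26.8 = 0.67525 A.
P_out = V_s I_s = 18.097 × 0.67525 = 12.220 W.
P_in = P_out/η = 12.220/0.969 = 12.611 W.
I_p = P_in/V_p = 12.611/240 = 0.0525 A.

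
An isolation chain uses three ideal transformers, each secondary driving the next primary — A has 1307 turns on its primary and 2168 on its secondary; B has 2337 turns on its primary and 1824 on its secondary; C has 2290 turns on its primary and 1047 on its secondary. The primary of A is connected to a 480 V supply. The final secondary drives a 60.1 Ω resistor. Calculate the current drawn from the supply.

I_supply ≈ 2.80 A

Secondary of A: V = 480.00 × 2168/1307 = 796.21 V.
Secondary of B: V = 796.21 × 1824/2337 = 621.43 V.
Secondary of C: V = 621.43 × 1047/2290 = 284.12 V.
I_load = 284.12/60.1 = 4.7275 A, so P_out = 284.12 × 4.7275 = 1343.2 W.
All ideal ⇒ P_in = P_out, so I_supply = 1343.2/480 = 2.80 A.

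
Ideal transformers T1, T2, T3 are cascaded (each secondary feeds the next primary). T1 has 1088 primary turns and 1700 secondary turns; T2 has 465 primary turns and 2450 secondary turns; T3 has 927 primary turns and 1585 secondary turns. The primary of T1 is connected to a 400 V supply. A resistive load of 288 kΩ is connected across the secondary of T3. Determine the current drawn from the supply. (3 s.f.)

I_supply ≈ 0.275 A

After T1: V = 400.00 × 1700/1088 = 625.00 V.
After T2: V = 625.00 × 2450/465 = 3293.0 V.
After T3: V = 3293.0 × 1585/927 = 5630.4 V.
I_load = 5630.4/288000 = 0.019550 A, so P_out = 5630.4 × 0.019550 = 110.08 W.
All ideal ⇒ P_in = P_out, so I_supply = 110.08/400 = 0.275 A.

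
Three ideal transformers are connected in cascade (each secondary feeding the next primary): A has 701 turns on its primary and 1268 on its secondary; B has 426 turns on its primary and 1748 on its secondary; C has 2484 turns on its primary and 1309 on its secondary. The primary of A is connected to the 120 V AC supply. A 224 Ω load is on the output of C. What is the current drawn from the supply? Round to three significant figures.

I_supply ≈ 8.20 A

After A: V = 120.00 × 1268/701 = 217.06 V.
After B: V = 217.06 × 1748/426 = 890.66 V.
After C: V = 890.66 × 1309/2484 = 469.36 V.
I_load = 469.36/224 = 2.0953 A, so P_out = 469.36 × 2.0953 = 983.46 W.
All ideal ⇒ P_in = P_out, so I_supply = 983.46/120 = 8.20 A.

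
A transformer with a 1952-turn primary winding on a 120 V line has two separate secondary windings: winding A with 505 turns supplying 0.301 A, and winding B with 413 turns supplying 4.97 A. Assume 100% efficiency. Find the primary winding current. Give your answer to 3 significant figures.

V_A = 120 × 505/1952 = 31.045 V; V_B = 120 × 413/1952 = 25.389 V.
P_out = V_A I_A + V_B I_B = 31.045×0.301 + 25.389×4.97 = 9.3446 + 126.19 = 135.53 W.
Ideal ⇒ P_in = P_out, so I_p = P_out/V_p = 135.53/120 = 1.13 A.

I_p ≈ 1.13 A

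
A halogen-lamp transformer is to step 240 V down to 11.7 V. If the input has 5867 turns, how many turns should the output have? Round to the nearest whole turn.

N_out = 286 turns

N_out/N_in = V_out/V_in, so N_out = 5867 × 11.7/240 = 286.0 ≈ 286 turns.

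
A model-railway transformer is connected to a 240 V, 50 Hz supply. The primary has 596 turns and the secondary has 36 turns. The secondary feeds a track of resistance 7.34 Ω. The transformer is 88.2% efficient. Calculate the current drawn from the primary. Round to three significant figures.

I_p ≈ 0.135 A

V_s = 240 × 36/596 = 14.497 V.
I_s = V_s/R = 14.497/7.34 = 1.9750 A.
P_out = V_s I_s = 14.497 × 1.9750 = 28.631 W.
P_in = P_out/η = 28.631/0.882 = 32.462 W.
I_p = P_in/V_p = 32.462/240 = 0.135 A.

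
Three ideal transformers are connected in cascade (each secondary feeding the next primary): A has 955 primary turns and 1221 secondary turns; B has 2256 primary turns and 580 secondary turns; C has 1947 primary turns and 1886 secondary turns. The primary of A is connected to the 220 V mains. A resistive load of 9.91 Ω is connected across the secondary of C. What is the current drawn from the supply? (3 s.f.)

After A: V = 220.00 × 1221/955 = 281.28 V.
After B: V = 281.28 × 580/2256 = 72.314 V.
After C: V = 72.314 × 1886/1947 = 70.049 V.
I_load = 70.049/9.91 = 7.0685 A, so P_out = 70.049 × 7.0685 = 495.14 W.
All ideal ⇒ P_in = P_out, so I_supply = 495.14/220 = 2.25 A.

I_supply ≈ 2.25 A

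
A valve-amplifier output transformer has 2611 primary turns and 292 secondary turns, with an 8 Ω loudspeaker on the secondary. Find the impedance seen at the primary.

Z_p ≈ 640 Ω

Z_p = (N_p/N_s)² × Z_s = (2611/292)² × 8 = 640 Ω.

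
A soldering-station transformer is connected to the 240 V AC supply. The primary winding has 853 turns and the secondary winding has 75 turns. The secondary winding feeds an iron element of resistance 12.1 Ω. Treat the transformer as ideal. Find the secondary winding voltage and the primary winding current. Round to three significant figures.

V_s ≈ 21.1 V, I_p ≈ 0.153 A

V_s = V_p × N_s/N_p = 240 × 75/853 = 21.102 V.
I_s = V_s/R = 21.102/12.1 = 1.7440 A.
I_p = I_s × N_s/N_p = 1.7440 × 75/853 = 0.153 A.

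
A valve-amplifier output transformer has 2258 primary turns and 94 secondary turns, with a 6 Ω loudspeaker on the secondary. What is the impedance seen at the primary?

Z_p ≈ 3460 Ω

Z_p = (N_p/N_s)² × Z_s = (2258/94)² × 6 = 3460 Ω.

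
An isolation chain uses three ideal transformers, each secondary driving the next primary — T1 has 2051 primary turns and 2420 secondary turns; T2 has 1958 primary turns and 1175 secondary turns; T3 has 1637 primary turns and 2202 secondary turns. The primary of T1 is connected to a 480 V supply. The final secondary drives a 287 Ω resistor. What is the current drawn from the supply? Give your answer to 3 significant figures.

I_supply ≈ 1.52 A

Secondary of T1: V = 480.00 × 2420/2051 = 566.36 V.
Secondary of T2: V = 566.36 × 1175/1958 = 339.87 V.
Secondary of T3: V = 339.87 × 2202/1637 = 457.18 V.
I_load = 457.18/287 = 1.5930 A, so P_out = 457.18 × 1.5930 = 728.26 W.
All ideal ⇒ P_in = P_out, so I_supply = 728.26/480 = 1.52 A.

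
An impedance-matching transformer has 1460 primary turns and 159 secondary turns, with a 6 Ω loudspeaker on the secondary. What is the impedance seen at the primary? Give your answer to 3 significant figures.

Z_p = (N_p/N_s)² × Z_s = (1460/159)² × 6 = 506 Ω.

Z_p ≈ 506 Ω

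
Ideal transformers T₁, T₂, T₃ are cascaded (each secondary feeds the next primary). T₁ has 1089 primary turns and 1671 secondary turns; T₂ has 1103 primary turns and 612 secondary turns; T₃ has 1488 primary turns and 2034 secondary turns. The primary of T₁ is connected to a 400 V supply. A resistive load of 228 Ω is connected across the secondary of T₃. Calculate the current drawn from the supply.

After T₁: V = 400.00 × 1671/1089 = 613.77 V.
After T₂: V = 613.77 × 612/1103 = 340.55 V.
After T₃: V = 340.55 × 2034/1488 = 465.51 V.
I_load = 465.51/228 = 2.0417 A, so P_out = 465.51 × 2.0417 = 950.45 W.
All ideal ⇒ P_in = P_out, so I_supply = 950.45/400 = 2.38 A.

I_supply ≈ 2.38 A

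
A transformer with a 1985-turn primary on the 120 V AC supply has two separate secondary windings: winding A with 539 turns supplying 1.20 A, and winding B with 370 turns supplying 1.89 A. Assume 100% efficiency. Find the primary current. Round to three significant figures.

V_A = 120 × 539/1985 = 32.584 V; V_B = 120 × 370/1985 = 22.368 V.
P_out = V_A I_A + V_B I_B = 32.584×1.20 + 22.368×1.89 = 39.101 + 42.275 = 81.376 W.
Ideal ⇒ P_in = P_out, so I_p = P_out/V_p = 81.376/120 = 0.678 A.

I_p ≈ 0.678 A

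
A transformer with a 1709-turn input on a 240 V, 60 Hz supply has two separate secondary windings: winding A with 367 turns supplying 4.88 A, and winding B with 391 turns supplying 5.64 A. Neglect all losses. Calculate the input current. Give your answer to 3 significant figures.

I_in ≈ 2.34 A

V_A = 240 × 367/1709 = 51.539 V; V_B = 240 × 391/1709 = 54.909 V.
P_out = V_A I_A + V_B I_B = 51.539×4.88 + 54.909×5.64 = 251.51 + 309.69 = 561.20 W.
Ideal ⇒ P_in = P_out, so I_in = P_out/V_in = 561.20/240 = 2.34 A.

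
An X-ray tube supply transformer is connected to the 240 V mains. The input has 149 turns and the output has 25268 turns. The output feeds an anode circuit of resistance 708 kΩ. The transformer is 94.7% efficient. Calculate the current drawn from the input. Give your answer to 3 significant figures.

V_out = 240 × 25268/149 = 40700 V.
I_out = V_out/R = 40700/708000 = 0.057486 A.
P_out = V_out I_out = 40700 × 0.057486 = 2339.7 W.
P_in = P_out/η = 2339.7/0.947 = 2470.6 W.
I_in = P_in/V_in = 2470.6/240 = 10.3 A.

I_in ≈ 10.3 A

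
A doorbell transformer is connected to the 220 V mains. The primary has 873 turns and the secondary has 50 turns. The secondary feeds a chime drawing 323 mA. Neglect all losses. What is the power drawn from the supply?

I_p = I_s × N_s/N_p = 0.323 × 50/873 = 0.018499 A.
P = V_p I_p = 220 × 0.018499 = 4.07 W.

P ≈ 4.07 W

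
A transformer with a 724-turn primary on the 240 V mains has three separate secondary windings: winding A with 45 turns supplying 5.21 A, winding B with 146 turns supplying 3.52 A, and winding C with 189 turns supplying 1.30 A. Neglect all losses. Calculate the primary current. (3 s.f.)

V_A = 240 × 45/724 = 14.917 V; V_B = 240 × 146/724 = 48.398 V; V_C = 240 × 189/724 = 62.652 V.
P_out = V_A I_A + V_B I_B + V_C I_C = 14.917×5.21 + 48.398×3.52 + 62.652×1.30 = 77.718 + 170.36 + 81.448 = 329.53 W.
Ideal ⇒ P_in = P_out, so I_p = P_out/V_p = 329.53/240 = 1.37 A.

I_p ≈ 1.37 A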